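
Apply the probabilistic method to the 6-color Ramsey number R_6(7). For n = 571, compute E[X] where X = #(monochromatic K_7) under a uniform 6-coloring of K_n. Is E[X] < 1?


E[X] = C(571, 7) · 6^{1 − 21} = 3784329711421830 · 6^{−20} = 3784329711421830/3656158440062976.
As a reduced fraction: E[X] = 70080179841145/67706637778944 ≈ 1.0350563.
Is E[X] < 1? NO.
Since E[X] ≥ 1, the first-moment bound is inconclusive at n = 571; it does NOT by itself certify R_6(7) > 571.

E[X] = 70080179841145/67706637778944 ≈ 1.0350563; E[X] ≥ 1; first-moment method inconclusive here.


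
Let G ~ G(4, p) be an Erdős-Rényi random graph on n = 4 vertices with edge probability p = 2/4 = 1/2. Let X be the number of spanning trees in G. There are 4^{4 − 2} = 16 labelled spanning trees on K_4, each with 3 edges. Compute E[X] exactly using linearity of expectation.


K_4 has 4^{4 − 2} = 16 labelled spanning trees.
For each such spanning tree H, let X_H = 1 if all 3 edges of H are present in G. Then P[X_H = 1] = p^{3} = (1/2)^{3} = 1/8.
By linearity: E[X] = Σ_H E[X_H] = 16 · p^{3} = 16 · 1/8 = 2.
Numerically: E[X] ≈ 2.

E[X] = 16 · (1/2)^{3} = 2 ≈ 2.


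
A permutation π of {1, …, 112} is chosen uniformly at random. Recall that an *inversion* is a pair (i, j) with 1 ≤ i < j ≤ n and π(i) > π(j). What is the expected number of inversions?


Write X = Σ X_I over the C(112, 2) = 6216 pairs i < j, with X_I the indicator of one inversion.
There are 6216 indicators.
For each fixed pair i < j, the values π(i) and π(j) are two distinct elements of {1, …, 112} in uniformly random order; by symmetry P[π(i) > π(j)] = 1/2.
By linearity: E[X] = 6216 · (1/2) = C(112, 2) · (1/2) = 6216/2 = 3108 ≈ 3108.000.

E[X] = 3108 = 3108.000.


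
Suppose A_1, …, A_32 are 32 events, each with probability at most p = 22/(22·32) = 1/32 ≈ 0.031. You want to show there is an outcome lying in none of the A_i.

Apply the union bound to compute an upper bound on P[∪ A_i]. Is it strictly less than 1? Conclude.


Union bound: P[∪_{i=1}^{32} A_i] ≤ Σ_i P[A_i] ≤ 32·p = 32·(1/32) = 1.
Numerically: 1 ≈ 1.000.
Is 1 < 1? NO.
Since the bound 1 is ≥ 1, the union bound is uninformative here; it does NOT by itself certify existence.

32·p = 1 ≈ 1.000; existence NOT certified by the union bound.


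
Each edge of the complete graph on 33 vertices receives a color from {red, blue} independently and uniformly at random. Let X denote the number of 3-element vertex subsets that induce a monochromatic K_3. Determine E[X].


Let X = Σ_S X_S over the C(33, 3) = 5456 subsets S of size 3, where X_S = 1 if the K_3 on S is monochromatic.
For a fixed S, the K_3 on S has C(3, 2) = 3 edges. P[all 3 edges red] = (1/2)^3, and likewise for blue, so P[monochromatic] = 2·(1/2)^3 = 2^{1 − 3} = 1/4.
Summing: E[X] = C(33, 3) · 2^{1 − 3} = 5456 · 1/4 = 1364.
Numerically: E[X] ≈ 1364.0000.

E[X] = C(33,3)·2^(1−C(3,2)) = 1364 ≈ 1364.0000.


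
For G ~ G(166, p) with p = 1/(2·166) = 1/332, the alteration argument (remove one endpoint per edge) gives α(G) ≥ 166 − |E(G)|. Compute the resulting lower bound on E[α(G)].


E[|E(G)|] = C(166, 2)·p = 13695 · (1/332) = 165/4.
E[α(G)] ≥ n − E[|E(G)|] = 166 − 165/4 = 499/4.
Numerically: ≈ 124.75000.
(This is only a lower bound; the true E[α(G)] may be larger.)

E[α(G)] ≥ 499/4 ≈ 124.75000.


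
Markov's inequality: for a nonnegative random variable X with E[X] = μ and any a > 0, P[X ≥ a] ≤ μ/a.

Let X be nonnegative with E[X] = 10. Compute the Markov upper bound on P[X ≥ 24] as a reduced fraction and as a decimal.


μ = E[X] = 10, a = 24.
Markov: P[X ≥ 24] ≤ μ/a = (10)/24 = 5/12.
Numerically: ≈ 0.417.
(Since a = 24 > μ = 10.000, the bound 5/12 is < 1 and informative.)

P[X ≥ 24] ≤ 5/12 ≈ 0.417.


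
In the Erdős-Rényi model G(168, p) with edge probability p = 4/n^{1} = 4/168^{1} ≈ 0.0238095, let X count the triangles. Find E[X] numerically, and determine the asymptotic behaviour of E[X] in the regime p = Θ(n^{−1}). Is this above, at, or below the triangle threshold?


Number of potential triangles: C(168, 3) = 776216.
Each occurs with probability p³ ≈ (0.0238095)³ ≈ 1.34974625e-05.
By linearity: E[X] = C(168, 3)·p³ ≈ 776216 · 1.34974625e-05 ≈ 10.476946.
Here α = 1, so p = 4/n is exactly at the triangle threshold p ~ 1/n. Asymptotically E[X] → c³/6 = 4³/6 = 32/3 ≈ 10.666667, a bounded constant. In this regime the triangle count is asymptotically Poisson(c³/6).

E[X] ≈ 10.476946; in regime p = Θ(1/n^{1}) E[X] stays bounded (at the triangle threshold p ~ 1/n).


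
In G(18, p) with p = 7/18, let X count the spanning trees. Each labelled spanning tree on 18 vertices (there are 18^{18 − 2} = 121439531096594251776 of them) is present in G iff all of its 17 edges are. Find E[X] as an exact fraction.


K_18 has 18^{18 − 2} = 121439531096594251776 labelled spanning trees.
For each such spanning tree H, let X_H = 1 if all 17 edges of H are present in G. Then P[X_H = 1] = p^{17} = (7/18)^{17} = 232630513987207/2185911559738696531968.
By linearity: E[X] = Σ_H E[X_H] = 121439531096594251776 · p^{17} = 121439531096594251776 · 232630513987207/2185911559738696531968 = 232630513987207/18.
Numerically: E[X] ≈ 1.29239e+13.

E[X] = 121439531096594251776 · (7/18)^{17} = 232630513987207/18 ≈ 1.29239e+13.


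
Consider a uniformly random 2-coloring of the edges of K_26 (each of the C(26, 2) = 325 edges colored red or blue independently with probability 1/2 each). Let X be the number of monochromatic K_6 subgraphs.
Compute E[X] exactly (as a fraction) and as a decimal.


Let X = Σ_S X_S over the C(26, 6) = 230230 subsets S of size 6, where X_S = 1 if the K_6 on S is monochromatic.
For a fixed S, the K_6 on S has C(6, 2) = 15 edges. P[all 15 edges red] = (1/2)^15, and likewise for blue, so P[monochromatic] = 2·(1/2)^15 = 2^{1 − 15} = 1/16384.
By linearity of expectation: E[X] = C(26, 6) · 2^{1 − 15} = 230230 · 1/16384 = 115115/8192.
Numerically: E[X] ≈ 14.0521.

E[X] = C(26,6)·2^(1−C(6,2)) = 115115/8192 ≈ 14.0521.


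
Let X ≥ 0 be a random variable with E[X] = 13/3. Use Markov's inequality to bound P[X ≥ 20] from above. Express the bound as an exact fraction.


μ = E[X] = 13/3, a = 20.
Markov: P[X ≥ 20] ≤ μ/a = (13/3)/20 = 13/60.
Numerically: ≈ 0.2167.
(Since a = 20 > μ = 4.3333, the bound 13/60 is < 1 and informative.)

P[X ≥ 20] ≤ 13/60 ≈ 0.2167.


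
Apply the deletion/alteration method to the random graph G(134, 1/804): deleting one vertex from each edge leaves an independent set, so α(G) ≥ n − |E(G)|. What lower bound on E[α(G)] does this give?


E[|E(G)|] = C(134, 2)·p = 8911 · (1/804) = 133/12.
E[α(G)] ≥ n − E[|E(G)|] = 134 − 133/12 = 1475/12.
Numerically: ≈ 122.916667.
(This is only a lower bound; the true E[α(G)] may be larger.)

E[α(G)] ≥ 1475/12 ≈ 122.916667.


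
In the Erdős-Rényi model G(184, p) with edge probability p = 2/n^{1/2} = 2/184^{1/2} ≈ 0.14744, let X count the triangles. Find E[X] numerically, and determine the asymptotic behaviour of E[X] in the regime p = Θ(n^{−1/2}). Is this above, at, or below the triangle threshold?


Number of potential triangles: C(184, 3) = 1021384.
Each occurs with probability p³ ≈ (0.14744)³ ≈ 3.2052599e-03.
By linearity: E[X] = C(184, 3)·p³ ≈ 1021384 · 3.2052599e-03 ≈ 3273.80119.
Since α = 1/2 < 1, p = c/n^{1/2} ≫ 1/n is above the triangle threshold p ~ 1/n. Asymptotically E[X] ~ (c³/6)·n^{3(1−α)} = (2³/6)·n^{1.5} → ∞; triangles are abundant w.h.p.

E[X] ≈ 3273.80119; in regime p = Θ(1/n^{1/2}) E[X] diverges (above the triangle threshold p ~ 1/n).


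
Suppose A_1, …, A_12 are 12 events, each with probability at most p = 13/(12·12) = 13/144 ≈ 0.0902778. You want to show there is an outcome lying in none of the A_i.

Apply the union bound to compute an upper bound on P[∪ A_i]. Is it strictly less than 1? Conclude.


Union bound: P[∪_{i=1}^{12} A_i] ≤ Σ_i P[A_i] ≤ 12·p = 12·(13/144) = 13/12.
Numerically: 13/12 ≈ 1.0833333.
Is 13/12 < 1? NO.
Since the bound 13/12 is ≥ 1, the union bound is uninformative here; it does NOT by itself certify existence.

12·p = 13/12 ≈ 1.0833333; existence NOT certified by the union bound.


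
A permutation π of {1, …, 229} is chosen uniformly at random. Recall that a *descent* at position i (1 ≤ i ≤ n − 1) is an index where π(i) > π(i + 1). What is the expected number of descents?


Write X = Σ X_I over i = 1, …, 228, with X_I the indicator of one descent.
There are 228 indicators.
For each fixed i, the pair (π(i), π(i+1)) is a uniformly random ordered pair of distinct values from {1, …, 229}; by symmetry P[π(i) > π(i+1)] = 1/2.
By linearity: E[X] = 228 · (1/2) = (229 − 1) · (1/2) = 114 ≈ 114.000000.

E[X] = 114 = 114.000000.


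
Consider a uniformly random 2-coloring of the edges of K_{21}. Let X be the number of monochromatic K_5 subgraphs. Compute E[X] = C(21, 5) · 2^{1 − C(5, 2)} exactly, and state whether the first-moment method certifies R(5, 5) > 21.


E[X] = C(21, 5) · 2^{1 − 10} = 20349 · 2^{−9} = 20349/512.
As a reduced fraction: E[X] = 20349/512 ≈ 39.744.
Is E[X] < 1? NO.
Since E[X] ≥ 1, the first-moment bound is inconclusive at n = 21; it does NOT by itself certify R(5, 5) > 21.

E[X] = 20349/512 ≈ 39.744; E[X] ≥ 1; first-moment method inconclusive here.


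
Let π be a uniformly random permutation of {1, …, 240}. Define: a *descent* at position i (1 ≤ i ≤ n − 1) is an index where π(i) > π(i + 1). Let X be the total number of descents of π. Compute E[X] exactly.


Write X = Σ X_I over i = 1, …, 239, with X_I the indicator of one descent.
There are 239 indicators.
For each fixed i, the pair (π(i), π(i+1)) is a uniformly random ordered pair of distinct values from {1, …, 240}; by symmetry P[π(i) > π(i+1)] = 1/2.
By linearity: E[X] = 239 · (1/2) = (240 − 1) · (1/2) = 239/2 ≈ 119.500000.

E[X] = 239/2 = 119.500000.


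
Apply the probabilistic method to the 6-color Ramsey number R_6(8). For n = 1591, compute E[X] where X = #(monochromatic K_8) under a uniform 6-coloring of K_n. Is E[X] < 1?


E[X] = C(1591, 8) · 6^{1 − 28} = 1000427749141189953870 · 6^{−27} = 1000427749141189953870/1023490369077469249536.
As a reduced fraction: E[X] = 55579319396732775215/56860576059859402752 ≈ 0.977467.
Is E[X] < 1? YES.
Since E[X] < 1, there exists a 6-coloring of K_{1591} with no monochromatic K_8; hence R_6(8) > 1591.

E[X] = 55579319396732775215/56860576059859402752 ≈ 0.977467; E[X] < 1, so R_6(8) > 1591.


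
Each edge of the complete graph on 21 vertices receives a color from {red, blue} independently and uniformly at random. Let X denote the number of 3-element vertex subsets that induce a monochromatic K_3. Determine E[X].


Let X = Σ_S X_S over the C(21, 3) = 1330 subsets S of size 3, where X_S = 1 if the K_3 on S is monochromatic.
For a fixed S, the K_3 on S has C(3, 2) = 3 edges. P[all 3 edges red] = (1/2)^3, and likewise for blue, so P[monochromatic] = 2·(1/2)^3 = 2^{1 − 3} = 1/4.
By linearity of expectation: E[X] = C(21, 3) · 2^{1 − 3} = 1330 · 1/4 = 665/2.
Numerically: E[X] ≈ 332.500000.

E[X] = C(21,3)·2^(1−C(3,2)) = 665/2 ≈ 332.500000.


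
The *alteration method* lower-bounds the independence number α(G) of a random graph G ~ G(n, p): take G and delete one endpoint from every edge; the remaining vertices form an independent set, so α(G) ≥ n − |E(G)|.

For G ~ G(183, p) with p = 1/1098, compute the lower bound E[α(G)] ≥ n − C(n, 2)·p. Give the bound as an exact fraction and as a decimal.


E[|E(G)|] = C(183, 2)·p = 16653 · (1/1098) = 91/6.
E[α(G)] ≥ n − E[|E(G)|] = 183 − 91/6 = 1007/6.
Numerically: ≈ 167.83333.
(This is only a lower bound; the true E[α(G)] may be larger.)

E[α(G)] ≥ 1007/6 ≈ 167.83333.


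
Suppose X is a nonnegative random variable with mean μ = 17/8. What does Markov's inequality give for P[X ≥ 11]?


μ = E[X] = 17/8, a = 11.
Markov: P[X ≥ 11] ≤ μ/a = (17/8)/11 = 17/88.
Numerically: ≈ 0.193182.
(Since a = 11 > μ = 2.125000, the bound 17/88 is < 1 and informative.)

P[X ≥ 11] ≤ 17/88 ≈ 0.193182.


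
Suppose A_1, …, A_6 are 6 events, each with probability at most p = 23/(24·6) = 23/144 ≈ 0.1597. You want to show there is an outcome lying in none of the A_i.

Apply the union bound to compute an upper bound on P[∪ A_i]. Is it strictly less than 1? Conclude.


Union bound: P[∪_{i=1}^{6} A_i] ≤ Σ_i P[A_i] ≤ 6·p = 6·(23/144) = 23/24.
Numerically: 23/24 ≈ 0.9583.
Is 23/24 < 1? YES.
Since P[∪ A_i] ≤ 23/24 < 1, the complement has P[∩ A_i^c] ≥ 1 − 23/24 = 1/24 > 0, so some outcome avoids every A_i.

6·p = 23/24 ≈ 0.9583; existence CERTIFIED by the union bound.


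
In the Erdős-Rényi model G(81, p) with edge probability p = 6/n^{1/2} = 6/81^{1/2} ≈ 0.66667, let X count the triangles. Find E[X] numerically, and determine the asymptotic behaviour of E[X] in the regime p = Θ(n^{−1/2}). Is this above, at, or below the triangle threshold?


Number of potential triangles: C(81, 3) = 85320.
Each occurs with probability p³ ≈ (0.66667)³ ≈ 2.9629630e-01.
By linearity: E[X] = C(81, 3)·p³ ≈ 85320 · 2.9629630e-01 ≈ 25280.00000.
Since α = 1/2 < 1, p = c/n^{1/2} ≫ 1/n is above the triangle threshold p ~ 1/n. Asymptotically E[X] ~ (c³/6)·n^{3(1−α)} = (6³/6)·n^{1.5} → ∞; triangles are abundant w.h.p.

E[X] ≈ 25280.00000; in regime p = Θ(1/n^{1/2}) E[X] diverges (above the triangle threshold p ~ 1/n).


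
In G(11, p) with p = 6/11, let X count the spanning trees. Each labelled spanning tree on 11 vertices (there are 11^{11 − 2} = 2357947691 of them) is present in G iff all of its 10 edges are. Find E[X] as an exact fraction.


K_11 has 11^{11 − 2} = 2357947691 labelled spanning trees.
For each such spanning tree H, let X_H = 1 if all 10 edges of H are present in G. Then P[X_H = 1] = p^{10} = (6/11)^{10} = 60466176/25937424601.
By linearity of expectation: E[X] = Σ_H E[X_H] = 2357947691 · p^{10} = 2357947691 · 60466176/25937424601 = 60466176/11.
Numerically: E[X] ≈ 5.49693e+06.

E[X] = 2357947691 · (6/11)^{10} = 60466176/11 ≈ 5.49693e+06.


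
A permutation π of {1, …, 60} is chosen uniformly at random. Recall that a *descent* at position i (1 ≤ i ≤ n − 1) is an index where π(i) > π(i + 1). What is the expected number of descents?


Write X = Σ X_I over i = 1, …, 59, with X_I the indicator of one descent.
There are 59 indicators.
For each fixed i, the pair (π(i), π(i+1)) is a uniformly random ordered pair of distinct values from {1, …, 60}; by symmetry P[π(i) > π(i+1)] = 1/2.
By linearity: E[X] = 59 · (1/2) = (60 − 1) · (1/2) = 59/2 ≈ 29.500.

E[X] = 59/2 = 29.500.


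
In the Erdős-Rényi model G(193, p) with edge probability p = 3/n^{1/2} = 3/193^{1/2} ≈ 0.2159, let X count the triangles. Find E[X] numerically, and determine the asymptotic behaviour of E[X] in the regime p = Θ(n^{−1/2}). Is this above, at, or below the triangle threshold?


Number of potential triangles: C(193, 3) = 1179616.
Each occurs with probability p³ ≈ (0.2159)³ ≈ 1.006996e-02.
By linearity: E[X] = C(193, 3)·p³ ≈ 1179616 · 1.006996e-02 ≈ 11878.6874.
Since α = 1/2 < 1, p = c/n^{1/2} ≫ 1/n is above the triangle threshold p ~ 1/n. Asymptotically E[X] ~ (c³/6)·n^{3(1−α)} = (3³/6)·n^{1.5} → ∞; triangles are abundant w.h.p.

E[X] ≈ 11878.6874; in regime p = Θ(1/n^{1/2}) E[X] diverges (above the triangle threshold p ~ 1/n).


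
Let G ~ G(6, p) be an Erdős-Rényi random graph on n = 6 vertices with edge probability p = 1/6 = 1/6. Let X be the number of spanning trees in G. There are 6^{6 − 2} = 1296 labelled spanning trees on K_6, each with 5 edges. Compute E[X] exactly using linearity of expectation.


K_6 has 6^{6 − 2} = 1296 labelled spanning trees.
For each such spanning tree H, let X_H = 1 if all 5 edges of H are present in G. Then P[X_H = 1] = p^{5} = (1/6)^{5} = 1/7776.
By linearity of expectation: E[X] = Σ_H E[X_H] = 1296 · p^{5} = 1296 · 1/7776 = 1/6.
Numerically: E[X] ≈ 0.1667.

E[X] = 1296 · (1/6)^{5} = 1/6 ≈ 0.1667.


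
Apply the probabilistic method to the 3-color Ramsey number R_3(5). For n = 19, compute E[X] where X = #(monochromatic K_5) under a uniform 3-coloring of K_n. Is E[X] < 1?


E[X] = C(19, 5) · 3^{1 − 10} = 11628 · 3^{−9} = 11628/19683.
As a reduced fraction: E[X] = 1292/2187 ≈ 0.59076.
Is E[X] < 1? YES.
Since E[X] < 1, there exists a 3-coloring of K_{19} with no monochromatic K_5; hence R_3(5) > 19.

E[X] = 1292/2187 ≈ 0.59076; E[X] < 1, so R_3(5) > 19.


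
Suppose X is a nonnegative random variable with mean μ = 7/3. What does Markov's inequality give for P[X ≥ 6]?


μ = E[X] = 7/3, a = 6.
Markov: P[X ≥ 6] ≤ μ/a = (7/3)/6 = 7/18.
Numerically: ≈ 0.388889.
(Since a = 6 > μ = 2.333333, the bound 7/18 is < 1 and informative.)

P[X ≥ 6] ≤ 7/18 ≈ 0.388889.


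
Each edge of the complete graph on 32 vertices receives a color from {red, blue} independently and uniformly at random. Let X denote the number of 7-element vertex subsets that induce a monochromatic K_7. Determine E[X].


Let X = Σ_S X_S over the C(32, 7) = 3365856 subsets S of size 7, where X_S = 1 if the K_7 on S is monochromatic.
For a fixed S, the K_7 on S has C(7, 2) = 21 edges. P[all 21 edges red] = (1/2)^21, and likewise for blue, so P[monochromatic] = 2·(1/2)^21 = 2^{1 − 21} = 1/1048576.
By linearity: E[X] = C(32, 7) · 2^{1 − 21} = 3365856 · 1/1048576 = 105183/32768.
Numerically: E[X] ≈ 3.209930.

E[X] = C(32,7)·2^(1−C(7,2)) = 105183/32768 ≈ 3.209930.


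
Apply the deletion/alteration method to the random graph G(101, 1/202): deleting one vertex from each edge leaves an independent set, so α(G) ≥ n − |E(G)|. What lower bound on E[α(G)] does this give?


E[|E(G)|] = C(101, 2)·p = 5050 · (1/202) = 25.
E[α(G)] ≥ n − E[|E(G)|] = 101 − 25 = 76.
Numerically: ≈ 76.0000.
(This is only a lower bound; the true E[α(G)] may be larger.)

E[α(G)] ≥ 76 ≈ 76.0000.


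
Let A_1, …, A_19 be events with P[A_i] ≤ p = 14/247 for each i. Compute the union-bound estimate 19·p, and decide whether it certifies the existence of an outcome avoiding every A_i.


Union bound: P[∪_{i=1}^{19} A_i] ≤ Σ_i P[A_i] ≤ 19·p = 19·(14/247) = 14/13.
Numerically: 14/13 ≈ 1.0769231.
Is 14/13 < 1? NO.
Since the bound 14/13 is ≥ 1, the union bound is uninformative here; it does NOT by itself certify existence.

19·p = 14/13 ≈ 1.0769231; existence NOT certified by the union bound.


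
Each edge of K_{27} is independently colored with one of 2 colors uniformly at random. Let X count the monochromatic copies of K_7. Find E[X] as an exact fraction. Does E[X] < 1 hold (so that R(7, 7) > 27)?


E[X] = C(27, 7) · 2^{1 − 21} = 888030 · 2^{−20} = 888030/1048576.
As a reduced fraction: E[X] = 444015/524288 ≈ 0.847.
Is E[X] < 1? YES.
Since E[X] < 1, there exists a 2-coloring of K_{27} with no monochromatic K_7; hence R(7, 7) > 27.

E[X] = 444015/524288 ≈ 0.847; E[X] < 1, so R(7, 7) > 27.


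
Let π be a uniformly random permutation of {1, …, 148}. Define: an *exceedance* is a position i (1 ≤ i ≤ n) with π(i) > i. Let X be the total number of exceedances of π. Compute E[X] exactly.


Write X = Σ_{i=1}^{148} X_i, where X_i = 1_{π(i) > i}.
For each fixed i, π(i) is uniform over {1, …, 148} (marginal of a uniform permutation), so P[π(i) > i] = (n − i)/n. Summing: Σ_{i=1}^{148} (n − i)/n = (0 + 1 + … + 147)/148 = 148(148 − 1)/(2·148) = (148 − 1)/2.
Hence E[X] = Σ_{i=1}^{148} (148 − i)/148 = 147/2 ≈ 73.500.

E[X] = 147/2 = 73.500.


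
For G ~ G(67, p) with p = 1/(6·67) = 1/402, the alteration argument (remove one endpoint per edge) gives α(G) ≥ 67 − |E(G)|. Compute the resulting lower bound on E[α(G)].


E[|E(G)|] = C(67, 2)·p = 2211 · (1/402) = 11/2.
E[α(G)] ≥ n − E[|E(G)|] = 67 − 11/2 = 123/2.
Numerically: ≈ 61.500.
(This is only a lower bound; the true E[α(G)] may be larger.)

E[α(G)] ≥ 123/2 ≈ 61.500.


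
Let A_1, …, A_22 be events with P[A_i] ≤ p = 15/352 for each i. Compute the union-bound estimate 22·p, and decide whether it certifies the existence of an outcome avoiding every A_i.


Union bound: P[∪_{i=1}^{22} A_i] ≤ Σ_i P[A_i] ≤ 22·p = 22·(15/352) = 15/16.
Numerically: 15/16 ≈ 0.938.
Is 15/16 < 1? YES.
Since P[∪ A_i] ≤ 15/16 < 1, the complement has P[∩ A_i^c] ≥ 1 − 15/16 = 1/16 > 0, so some outcome avoids every A_i.

22·p = 15/16 ≈ 0.938; existence CERTIFIED by the union bound.


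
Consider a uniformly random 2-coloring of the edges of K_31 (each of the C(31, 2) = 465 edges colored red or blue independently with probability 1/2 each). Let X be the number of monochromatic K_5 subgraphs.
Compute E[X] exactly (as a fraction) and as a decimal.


Let X = Σ_S X_S over the C(31, 5) = 169911 subsets S of size 5, where X_S = 1 if the K_5 on S is monochromatic.
For a fixed S, the K_5 on S has C(5, 2) = 10 edges. P[all 10 edges red] = (1/2)^10, and likewise for blue, so P[monochromatic] = 2·(1/2)^10 = 2^{1 − 10} = 1/512.
By linearity: E[X] = C(31, 5) · 2^{1 − 10} = 169911 · 1/512 = 169911/512.
Numerically: E[X] ≈ 331.8574.

E[X] = C(31,5)·2^(1−C(5,2)) = 169911/512 ≈ 331.8574.


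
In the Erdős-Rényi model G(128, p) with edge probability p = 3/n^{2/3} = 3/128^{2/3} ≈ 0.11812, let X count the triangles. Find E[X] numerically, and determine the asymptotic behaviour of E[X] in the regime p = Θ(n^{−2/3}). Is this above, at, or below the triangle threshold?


Number of potential triangles: C(128, 3) = 341376.
Each occurs with probability p³ ≈ (0.11812)³ ≈ 1.6479492e-03.
By linearity: E[X] = C(128, 3)·p³ ≈ 341376 · 1.6479492e-03 ≈ 562.57031.
Since α = 2/3 < 1, p = c/n^{2/3} ≫ 1/n is above the triangle threshold p ~ 1/n. Asymptotically E[X] ~ (c³/6)·n^{3(1−α)} = (3³/6)·n^{1} → ∞; triangles are abundant w.h.p.

E[X] ≈ 562.57031; in regime p = Θ(1/n^{2/3}) E[X] diverges (above the triangle threshold p ~ 1/n).


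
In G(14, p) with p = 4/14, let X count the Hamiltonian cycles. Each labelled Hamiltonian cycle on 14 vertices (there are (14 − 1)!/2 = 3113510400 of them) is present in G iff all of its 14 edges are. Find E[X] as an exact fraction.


K_14 has (14 − 1)!/2 = 3113510400 labelled Hamiltonian cycles.
For each such Hamiltonian cycle H, let X_H = 1 if all 14 edges of H are present in G. Then P[X_H = 1] = p^{14} = (2/7)^{14} = 16384/678223072849.
By linearity of expectation: E[X] = Σ_H E[X_H] = 3113510400 · p^{14} = 3113510400 · 16384/678223072849 = 7287393484800/96889010407.
Numerically: E[X] ≈ 75.214.

E[X] = 3113510400 · (2/7)^{14} = 7287393484800/96889010407 ≈ 75.214.


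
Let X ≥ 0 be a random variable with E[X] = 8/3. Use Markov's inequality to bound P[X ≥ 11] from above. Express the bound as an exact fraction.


μ = E[X] = 8/3, a = 11.
Markov: P[X ≥ 11] ≤ μ/a = (8/3)/11 = 8/33.
Numerically: ≈ 0.2424.
(Since a = 11 > μ = 2.6667, the bound 8/33 is < 1 and informative.)

P[X ≥ 11] ≤ 8/33 ≈ 0.2424.


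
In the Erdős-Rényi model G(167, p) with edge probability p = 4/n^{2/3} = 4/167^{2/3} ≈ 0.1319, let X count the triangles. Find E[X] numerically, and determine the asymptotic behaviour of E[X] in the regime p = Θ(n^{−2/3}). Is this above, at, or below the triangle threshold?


Number of potential triangles: C(167, 3) = 762355.
Each occurs with probability p³ ≈ (0.1319)³ ≈ 2.294812e-03.
By linearity: E[X] = C(167, 3)·p³ ≈ 762355 · 2.294812e-03 ≈ 1749.4611.
Since α = 2/3 < 1, p = c/n^{2/3} ≫ 1/n is above the triangle threshold p ~ 1/n. Asymptotically E[X] ~ (c³/6)·n^{3(1−α)} = (4³/6)·n^{1} → ∞; triangles are abundant w.h.p.

E[X] ≈ 1749.4611; in regime p = Θ(1/n^{2/3}) E[X] diverges (above the triangle threshold p ~ 1/n).


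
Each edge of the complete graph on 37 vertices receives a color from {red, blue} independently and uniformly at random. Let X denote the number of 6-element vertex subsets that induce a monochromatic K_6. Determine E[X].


Let X = Σ_S X_S over the C(37, 6) = 2324784 subsets S of size 6, where X_S = 1 if the K_6 on S is monochromatic.
For a fixed S, the K_6 on S has C(6, 2) = 15 edges. P[all 15 edges red] = (1/2)^15, and likewise for blue, so P[monochromatic] = 2·(1/2)^15 = 2^{1 − 15} = 1/16384.
By linearity of expectation: E[X] = C(37, 6) · 2^{1 − 15} = 2324784 · 1/16384 = 145299/1024.
Numerically: E[X] ≈ 141.89355.

E[X] = C(37,6)·2^(1−C(6,2)) = 145299/1024 ≈ 141.89355.


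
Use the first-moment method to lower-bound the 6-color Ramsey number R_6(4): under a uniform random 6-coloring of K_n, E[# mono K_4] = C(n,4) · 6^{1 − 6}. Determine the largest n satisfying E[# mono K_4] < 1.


We need C(n, 4) · 6^{1 − 6} < 1, i.e. C(n, 4) < 6^{6 − 1} = 7776.
Check values of n near the boundary:
  n = 18: C(18, 4) = 3060; 3060 < 7776? YES
  n = 19: C(19, 4) = 3876; 3876 < 7776? YES
  n = 20: C(20, 4) = 4845; 4845 < 7776? YES
  n = 21: C(21, 4) = 5985; 5985 < 7776? YES
  n = 22: C(22, 4) = 7315; 7315 < 7776? YES
  n = 23: C(23, 4) = 8855; 8855 < 7776? NO
  n = 24: C(24, 4) = 10626; 10626 < 7776? NO
The largest n with C(n, 4) < 7776 is n = 22 (where E[X] = 7315/7776 ≈ 0.94072). Hence R_6(4) > 22, i.e. R_6(4) ≥ 23.

Largest n = 22; hence R_6(4) > 22.


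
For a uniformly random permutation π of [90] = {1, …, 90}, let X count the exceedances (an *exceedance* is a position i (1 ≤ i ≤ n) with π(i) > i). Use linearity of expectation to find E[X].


Write X = Σ_{i=1}^{90} X_i, where X_i = 1_{π(i) > i}.
For each fixed i, π(i) is uniform over {1, …, 90} (marginal of a uniform permutation), so P[π(i) > i] = (n − i)/n. Summing: Σ_{i=1}^{90} (n − i)/n = (0 + 1 + … + 89)/90 = 90(90 − 1)/(2·90) = (90 − 1)/2.
Hence E[X] = Σ_{i=1}^{90} (90 − i)/90 = 89/2 ≈ 44.50000.

E[X] = 89/2 = 44.50000.


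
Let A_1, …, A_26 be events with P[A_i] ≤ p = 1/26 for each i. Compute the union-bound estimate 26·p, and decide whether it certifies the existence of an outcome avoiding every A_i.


Union bound: P[∪_{i=1}^{26} A_i] ≤ Σ_i P[A_i] ≤ 26·p = 26·(1/26) = 1.
Numerically: 1 ≈ 1.00000.
Is 1 < 1? NO.
Since the bound 1 is ≥ 1, the union bound is uninformative here; it does NOT by itself certify existence.

26·p = 1 ≈ 1.00000; existence NOT certified by the union bound.


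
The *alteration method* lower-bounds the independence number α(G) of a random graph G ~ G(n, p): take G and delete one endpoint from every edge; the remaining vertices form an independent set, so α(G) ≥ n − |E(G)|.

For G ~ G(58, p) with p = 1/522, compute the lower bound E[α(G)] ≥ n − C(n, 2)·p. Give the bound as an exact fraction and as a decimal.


E[|E(G)|] = C(58, 2)·p = 1653 · (1/522) = 19/6.
E[α(G)] ≥ n − E[|E(G)|] = 58 − 19/6 = 329/6.
Numerically: ≈ 54.833333.
(This is only a lower bound; the true E[α(G)] may be larger.)

E[α(G)] ≥ 329/6 ≈ 54.833333.


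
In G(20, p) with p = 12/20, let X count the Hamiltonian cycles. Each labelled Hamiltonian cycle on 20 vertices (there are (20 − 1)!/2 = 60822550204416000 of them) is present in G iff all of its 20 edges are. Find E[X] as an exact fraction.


K_20 has (20 − 1)!/2 = 60822550204416000 labelled Hamiltonian cycles.
For each such Hamiltonian cycle H, let X_H = 1 if all 20 edges of H are present in G. Then P[X_H = 1] = p^{20} = (3/5)^{20} = 3486784401/95367431640625.
By linearity of expectation: E[X] = Σ_H E[X_H] = 60822550204416000 · p^{20} = 60822550204416000 · 3486784401/95367431640625 = 1696600954254376560918528/762939453125.
Numerically: E[X] ≈ 2.224e+12.

E[X] = 60822550204416000 · (3/5)^{20} = 1696600954254376560918528/762939453125 ≈ 2.224e+12.


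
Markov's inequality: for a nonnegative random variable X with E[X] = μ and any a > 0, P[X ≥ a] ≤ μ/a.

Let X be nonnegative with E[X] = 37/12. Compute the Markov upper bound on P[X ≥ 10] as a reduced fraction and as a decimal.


μ = E[X] = 37/12, a = 10.
Markov: P[X ≥ 10] ≤ μ/a = (37/12)/10 = 37/120.
Numerically: ≈ 0.3083.
(Since a = 10 > μ = 3.0833, the bound 37/120 is < 1 and informative.)

P[X ≥ 10] ≤ 37/120 ≈ 0.3083.


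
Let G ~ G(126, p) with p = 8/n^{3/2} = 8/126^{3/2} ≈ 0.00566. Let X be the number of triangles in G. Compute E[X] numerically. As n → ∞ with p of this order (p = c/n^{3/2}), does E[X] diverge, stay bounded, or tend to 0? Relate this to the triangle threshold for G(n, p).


Number of potential triangles: C(126, 3) = 325500.
Each occurs with probability p³ ≈ (0.00566)³ ≈ 1.80968e-07.
By linearity: E[X] = C(126, 3)·p³ ≈ 325500 · 1.80968e-07 ≈ 0.059.
Since α = 3/2 > 1, p = c/n^{3/2} = o(1/n) is below the triangle threshold p ~ 1/n. Asymptotically E[X] ~ (c³/6)·n^{3(1−α)} = (8³/6)·n^{-1.5} → 0, so by Markov's inequality G has no triangles w.h.p.

E[X] ≈ 0.059; in regime p = Θ(1/n^{3/2}) E[X] tends to 0 (below the triangle threshold p ~ 1/n).


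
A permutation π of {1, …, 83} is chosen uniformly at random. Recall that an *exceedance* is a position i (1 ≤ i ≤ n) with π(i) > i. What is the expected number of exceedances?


Write X = Σ_{i=1}^{83} X_i, where X_i = 1_{π(i) > i}.
For each fixed i, π(i) is uniform over {1, …, 83} (marginal of a uniform permutation), so P[π(i) > i] = (n − i)/n. Summing: Σ_{i=1}^{83} (n − i)/n = (0 + 1 + … + 82)/83 = 83(83 − 1)/(2·83) = (83 − 1)/2.
Hence E[X] = Σ_{i=1}^{83} (83 − i)/83 = 41 ≈ 41.0000.

E[X] = 41 = 41.0000.


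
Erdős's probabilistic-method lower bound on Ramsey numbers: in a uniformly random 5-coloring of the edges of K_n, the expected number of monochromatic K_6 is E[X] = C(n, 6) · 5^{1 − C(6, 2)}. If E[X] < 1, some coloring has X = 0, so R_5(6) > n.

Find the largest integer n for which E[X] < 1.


We need C(n, 6) · 5^{1 − 15} < 1, i.e. C(n, 6) < 5^{15 − 1} = 6103515625.
Check values of n near the boundary:
  n = 125: C(125, 6) = 4690625500; 4690625500 < 6103515625? YES
  n = 126: C(126, 6) = 4925156775; 4925156775 < 6103515625? YES
  n = 127: C(127, 6) = 5169379425; 5169379425 < 6103515625? YES
  n = 128: C(128, 6) = 5423611200; 5423611200 < 6103515625? YES
  n = 129: C(129, 6) = 5688177600; 5688177600 < 6103515625? YES
  n = 130: C(130, 6) = 5963412000; 5963412000 < 6103515625? YES
  n = 131: C(131, 6) = 6249655776; 6249655776 < 6103515625? NO
  n = 132: C(132, 6) = 6547258432; 6547258432 < 6103515625? NO
The largest n with C(n, 6) < 6103515625 is n = 130 (where E[X] = 47707296/48828125 ≈ 0.977045). Hence R_5(6) > 130, i.e. R_5(6) ≥ 131.

Largest n = 130; hence R_5(6) > 130.


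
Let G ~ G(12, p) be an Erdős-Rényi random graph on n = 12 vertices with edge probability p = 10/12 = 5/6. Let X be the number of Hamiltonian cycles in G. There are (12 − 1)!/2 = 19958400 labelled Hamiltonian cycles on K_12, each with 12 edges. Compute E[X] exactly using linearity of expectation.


K_12 has (12 − 1)!/2 = 19958400 labelled Hamiltonian cycles.
For each such Hamiltonian cycle H, let X_H = 1 if all 12 edges of H are present in G. Then P[X_H = 1] = p^{12} = (5/6)^{12} = 244140625/2176782336.
By linearity: E[X] = Σ_H E[X_H] = 19958400 · p^{12} = 19958400 · 244140625/2176782336 = 469970703125/209952.
Numerically: E[X] ≈ 2.24e+06.

E[X] = 19958400 · (5/6)^{12} = 469970703125/209952 ≈ 2.24e+06.


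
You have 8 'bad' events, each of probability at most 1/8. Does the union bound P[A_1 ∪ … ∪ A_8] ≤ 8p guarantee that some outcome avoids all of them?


Union bound: P[∪_{i=1}^{8} A_i] ≤ Σ_i P[A_i] ≤ 8·p = 8·(1/8) = 1.
Numerically: 1 ≈ 1.0000000.
Is 1 < 1? NO.
Since the bound 1 is ≥ 1, the union bound is uninformative here; it does NOT by itself certify existence.

8·p = 1 ≈ 1.0000000; existence NOT certified by the union bound.


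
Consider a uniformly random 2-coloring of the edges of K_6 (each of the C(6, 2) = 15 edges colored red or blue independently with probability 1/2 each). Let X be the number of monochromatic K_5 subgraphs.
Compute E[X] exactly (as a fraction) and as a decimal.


Let X = Σ_S X_S over the C(6, 5) = 6 subsets S of size 5, where X_S = 1 if the K_5 on S is monochromatic.
For a fixed S, the K_5 on S has C(5, 2) = 10 edges. P[all 10 edges red] = (1/2)^10, and likewise for blue, so P[monochromatic] = 2·(1/2)^10 = 2^{1 − 10} = 1/512.
By linearity: E[X] = C(6, 5) · 2^{1 − 10} = 6 · 1/512 = 3/256.
Numerically: E[X] ≈ 0.012.

E[X] = C(6,5)·2^(1−C(5,2)) = 3/256 ≈ 0.012.


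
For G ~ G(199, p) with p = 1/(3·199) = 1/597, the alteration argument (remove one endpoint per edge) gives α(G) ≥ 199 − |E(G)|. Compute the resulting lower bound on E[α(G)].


E[|E(G)|] = C(199, 2)·p = 19701 · (1/597) = 33.
E[α(G)] ≥ n − E[|E(G)|] = 199 − 33 = 166.
Numerically: ≈ 166.0000.
(This is only a lower bound; the true E[α(G)] may be larger.)

E[α(G)] ≥ 166 ≈ 166.0000.


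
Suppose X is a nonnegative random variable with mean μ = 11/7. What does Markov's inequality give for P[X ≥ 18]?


μ = E[X] = 11/7, a = 18.
Markov: P[X ≥ 18] ≤ μ/a = (11/7)/18 = 11/126.
Numerically: ≈ 0.087.
(Since a = 18 > μ = 1.571, the bound 11/126 is < 1 and informative.)

P[X ≥ 18] ≤ 11/126 ≈ 0.087.


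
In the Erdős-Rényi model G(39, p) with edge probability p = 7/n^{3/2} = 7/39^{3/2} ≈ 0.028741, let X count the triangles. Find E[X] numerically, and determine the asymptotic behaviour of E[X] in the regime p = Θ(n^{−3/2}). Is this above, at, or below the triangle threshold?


Number of potential triangles: C(39, 3) = 9139.
Each occurs with probability p³ ≈ (0.028741)³ ≈ 2.37412395e-05.
By linearity: E[X] = C(39, 3)·p³ ≈ 9139 · 2.37412395e-05 ≈ 0.216971.
Since α = 3/2 > 1, p = c/n^{3/2} = o(1/n) is below the triangle threshold p ~ 1/n. Asymptotically E[X] ~ (c³/6)·n^{3(1−α)} = (7³/6)·n^{-1.5} → 0, so by Markov's inequality G has no triangles w.h.p.

E[X] ≈ 0.216971; in regime p = Θ(1/n^{3/2}) E[X] tends to 0 (below the triangle threshold p ~ 1/n).


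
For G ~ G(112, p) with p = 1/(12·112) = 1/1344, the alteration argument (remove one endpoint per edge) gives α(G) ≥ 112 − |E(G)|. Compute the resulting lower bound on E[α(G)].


E[|E(G)|] = C(112, 2)·p = 6216 · (1/1344) = 37/8.
E[α(G)] ≥ n − E[|E(G)|] = 112 − 37/8 = 859/8.
Numerically: ≈ 107.3750.
(This is only a lower bound; the true E[α(G)] may be larger.)

E[α(G)] ≥ 859/8 ≈ 107.3750.


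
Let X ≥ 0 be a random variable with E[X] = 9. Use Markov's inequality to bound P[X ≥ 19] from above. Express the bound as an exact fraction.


μ = E[X] = 9, a = 19.
Markov: P[X ≥ 19] ≤ μ/a = (9)/19 = 9/19.
Numerically: ≈ 0.47368.
(Since a = 19 > μ = 9.00000, the bound 9/19 is < 1 and informative.)

P[X ≥ 19] ≤ 9/19 ≈ 0.47368.


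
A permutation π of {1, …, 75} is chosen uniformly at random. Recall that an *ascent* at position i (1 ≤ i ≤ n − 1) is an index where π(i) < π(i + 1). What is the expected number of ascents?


Write X = Σ X_I over i = 1, …, 74, with X_I the indicator of one ascent.
There are 74 indicators.
For each fixed i, the pair (π(i), π(i+1)) is a uniformly random ordered pair of distinct values from {1, …, 75}; by symmetry P[π(i) < π(i+1)] = 1/2.
By linearity: E[X] = 74 · (1/2) = (75 − 1) · (1/2) = 37 ≈ 37.000000.

E[X] = 37 = 37.000000.


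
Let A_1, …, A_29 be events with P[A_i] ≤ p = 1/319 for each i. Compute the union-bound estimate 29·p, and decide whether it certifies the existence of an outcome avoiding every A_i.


Union bound: P[∪_{i=1}^{29} A_i] ≤ Σ_i P[A_i] ≤ 29·p = 29·(1/319) = 1/11.
Numerically: 1/11 ≈ 0.09091.
Is 1/11 < 1? YES.
Since P[∪ A_i] ≤ 1/11 < 1, the complement has P[∩ A_i^c] ≥ 1 − 1/11 = 10/11 > 0, so some outcome avoids every A_i.

29·p = 1/11 ≈ 0.09091; existence CERTIFIED by the union bound.


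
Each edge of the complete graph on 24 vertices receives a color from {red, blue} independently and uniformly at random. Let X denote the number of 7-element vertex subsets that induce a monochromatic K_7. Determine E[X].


Let X = Σ_S X_S over the C(24, 7) = 346104 subsets S of size 7, where X_S = 1 if the K_7 on S is monochromatic.
For a fixed S, the K_7 on S has C(7, 2) = 21 edges. P[all 21 edges red] = (1/2)^21, and likewise for blue, so P[monochromatic] = 2·(1/2)^21 = 2^{1 − 21} = 1/1048576.
Summing: E[X] = C(24, 7) · 2^{1 − 21} = 346104 · 1/1048576 = 43263/131072.
Numerically: E[X] ≈ 0.330070.

E[X] = C(24,7)·2^(1−C(7,2)) = 43263/131072 ≈ 0.330070.


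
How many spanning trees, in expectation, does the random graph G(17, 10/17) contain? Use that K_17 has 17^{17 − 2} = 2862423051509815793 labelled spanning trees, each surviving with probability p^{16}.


K_17 has 17^{17 − 2} = 2862423051509815793 labelled spanning trees.
For each such spanning tree H, let X_H = 1 if all 16 edges of H are present in G. Then P[X_H = 1] = p^{16} = (10/17)^{16} = 10000000000000000/48661191875666868481.
By linearity of expectation: E[X] = Σ_H E[X_H] = 2862423051509815793 · p^{16} = 2862423051509815793 · 10000000000000000/48661191875666868481 = 10000000000000000/17.
Numerically: E[X] ≈ 5.88e+14.

E[X] = 2862423051509815793 · (10/17)^{16} = 10000000000000000/17 ≈ 5.88e+14.


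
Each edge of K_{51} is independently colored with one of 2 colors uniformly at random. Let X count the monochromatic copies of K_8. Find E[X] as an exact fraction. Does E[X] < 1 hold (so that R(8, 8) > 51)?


E[X] = C(51, 8) · 2^{1 − 28} = 636763050 · 2^{−27} = 636763050/134217728.
As a reduced fraction: E[X] = 318381525/67108864 ≈ 4.7443.
Is E[X] < 1? NO.
Since E[X] ≥ 1, the first-moment bound is inconclusive at n = 51; it does NOT by itself certify R(8, 8) > 51.

E[X] = 318381525/67108864 ≈ 4.7443; E[X] ≥ 1; first-moment method inconclusive here.


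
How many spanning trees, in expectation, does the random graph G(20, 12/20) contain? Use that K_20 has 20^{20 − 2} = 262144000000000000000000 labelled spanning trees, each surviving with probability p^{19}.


K_20 has 20^{20 − 2} = 262144000000000000000000 labelled spanning trees.
For each such spanning tree H, let X_H = 1 if all 19 edges of H are present in G. Then P[X_H = 1] = p^{19} = (3/5)^{19} = 1162261467/19073486328125.
By linearity of expectation: E[X] = Σ_H E[X_H] = 262144000000000000000000 · p^{19} = 262144000000000000000000 · 1162261467/19073486328125 = 79869999842655731712/5.
Numerically: E[X] ≈ 1.6e+19.

E[X] = 262144000000000000000000 · (3/5)^{19} = 79869999842655731712/5 ≈ 1.6e+19.


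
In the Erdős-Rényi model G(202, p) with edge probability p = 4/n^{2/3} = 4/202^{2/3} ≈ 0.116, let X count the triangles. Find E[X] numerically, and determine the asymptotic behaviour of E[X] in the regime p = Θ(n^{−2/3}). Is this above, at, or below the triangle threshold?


Number of potential triangles: C(202, 3) = 1353400.
Each occurs with probability p³ ≈ (0.116)³ ≈ 1.56847e-03.
By linearity: E[X] = C(202, 3)·p³ ≈ 1353400 · 1.56847e-03 ≈ 2122.772.
Since α = 2/3 < 1, p = c/n^{2/3} ≫ 1/n is above the triangle threshold p ~ 1/n. Asymptotically E[X] ~ (c³/6)·n^{3(1−α)} = (4³/6)·n^{1} → ∞; triangles are abundant w.h.p.

E[X] ≈ 2122.772; in regime p = Θ(1/n^{2/3}) E[X] diverges (above the triangle threshold p ~ 1/n).


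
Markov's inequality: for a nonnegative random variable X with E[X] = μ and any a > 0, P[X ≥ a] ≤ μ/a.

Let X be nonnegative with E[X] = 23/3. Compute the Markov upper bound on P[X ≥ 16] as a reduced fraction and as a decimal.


μ = E[X] = 23/3, a = 16.
Markov: P[X ≥ 16] ≤ μ/a = (23/3)/16 = 23/48.
Numerically: ≈ 0.479.
(Since a = 16 > μ = 7.667, the bound 23/48 is < 1 and informative.)

P[X ≥ 16] ≤ 23/48 ≈ 0.479.


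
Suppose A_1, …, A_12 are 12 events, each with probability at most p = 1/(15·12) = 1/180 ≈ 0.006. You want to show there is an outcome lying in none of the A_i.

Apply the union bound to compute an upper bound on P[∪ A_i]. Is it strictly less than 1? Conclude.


Union bound: P[∪_{i=1}^{12} A_i] ≤ Σ_i P[A_i] ≤ 12·p = 12·(1/180) = 1/15.
Numerically: 1/15 ≈ 0.067.
Is 1/15 < 1? YES.
Since P[∪ A_i] ≤ 1/15 < 1, the complement has P[∩ A_i^c] ≥ 1 − 1/15 = 14/15 > 0, so some outcome avoids every A_i.

12·p = 1/15 ≈ 0.067; existence CERTIFIED by the union bound.
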